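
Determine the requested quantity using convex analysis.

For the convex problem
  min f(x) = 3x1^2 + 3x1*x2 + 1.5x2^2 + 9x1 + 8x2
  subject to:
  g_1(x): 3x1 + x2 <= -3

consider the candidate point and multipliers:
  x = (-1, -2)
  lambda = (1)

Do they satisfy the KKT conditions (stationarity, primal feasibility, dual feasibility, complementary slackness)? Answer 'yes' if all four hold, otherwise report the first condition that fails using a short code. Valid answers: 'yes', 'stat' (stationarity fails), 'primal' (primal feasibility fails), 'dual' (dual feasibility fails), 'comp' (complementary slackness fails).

Gradient of f: grad f(x) = Q x + c = (-3, -1)
Constraint values g_i(x) = a_i^T x - b_i:
  g_1((-1, -2)) = -2
Stationarity residual: grad f(x) + sum_i lambda_i a_i = (0, 0)
  -> stationarity OK
Primal feasibility (all g_i <= 0): OK
Dual feasibility (all lambda_i >= 0): OK
Complementary slackness (lambda_i * g_i(x) = 0 for all i): FAILS

Verdict: the first failing condition is complementary_slackness -> comp.

comp


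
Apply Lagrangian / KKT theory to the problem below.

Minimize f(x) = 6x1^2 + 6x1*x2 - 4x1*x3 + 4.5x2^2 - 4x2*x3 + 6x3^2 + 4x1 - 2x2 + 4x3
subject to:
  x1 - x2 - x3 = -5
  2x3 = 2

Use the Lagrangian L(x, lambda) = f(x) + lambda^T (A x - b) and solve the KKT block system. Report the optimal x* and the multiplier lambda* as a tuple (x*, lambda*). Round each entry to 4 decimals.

Form the Lagrangian:
  L(x, lambda) = (1/2) x^T Q x + c^T x + lambda^T (A x - b)
Stationarity (grad_x L = 0): Q x + c + A^T lambda = 0.
Primal feasibility: A x = b.

This gives the KKT block system:
  [ Q   A^T ] [ x     ]   [-c ]
  [ A    0  ] [ lambda ] = [ b ]

Solving the linear system:
  x*      = (-1.6364, 2.3636, 1)
  lambda* = (5.4545, -3.8182)
  f(x*)   = 13.8182

x* = (-1.6364, 2.3636, 1), lambda* = (5.4545, -3.8182)


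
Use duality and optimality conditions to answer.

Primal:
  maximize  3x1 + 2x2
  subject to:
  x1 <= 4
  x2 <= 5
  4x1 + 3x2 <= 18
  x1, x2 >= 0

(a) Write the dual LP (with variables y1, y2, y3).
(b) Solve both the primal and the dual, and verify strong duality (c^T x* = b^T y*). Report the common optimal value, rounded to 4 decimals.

The standard primal-dual pair for 'max c^T x s.t. A x <= b, x >= 0' is:
  Dual:  min b^T y  s.t.  A^T y >= c,  y >= 0.

So the dual LP is:
  minimize  4y1 + 5y2 + 18y3
  subject to:
    y1 + 4y3 >= 3
    y2 + 3y3 >= 2
    y1, y2, y3 >= 0

Solving the primal: x* = (4, 0.6667).
  primal value c^T x* = 13.3333.
Solving the dual: y* = (0.3333, 0, 0.6667).
  dual value b^T y* = 13.3333.
Strong duality: c^T x* = b^T y*. Confirmed.

13.3333


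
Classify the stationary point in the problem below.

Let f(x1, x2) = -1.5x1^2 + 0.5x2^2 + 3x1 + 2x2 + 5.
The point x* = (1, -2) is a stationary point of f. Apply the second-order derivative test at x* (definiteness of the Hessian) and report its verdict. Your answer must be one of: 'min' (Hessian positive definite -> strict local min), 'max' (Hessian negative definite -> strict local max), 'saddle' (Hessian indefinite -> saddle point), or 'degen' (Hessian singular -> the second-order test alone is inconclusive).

Compute the Hessian H = grad^2 f:
  H = [[-3, 0], [0, 1]]
Verify stationarity: grad f(x*) = H x* + g = (0, 0).
Eigenvalues of H: -3, 1.
Eigenvalues have mixed signs, so H is indefinite -> x* is a saddle point.

saddle


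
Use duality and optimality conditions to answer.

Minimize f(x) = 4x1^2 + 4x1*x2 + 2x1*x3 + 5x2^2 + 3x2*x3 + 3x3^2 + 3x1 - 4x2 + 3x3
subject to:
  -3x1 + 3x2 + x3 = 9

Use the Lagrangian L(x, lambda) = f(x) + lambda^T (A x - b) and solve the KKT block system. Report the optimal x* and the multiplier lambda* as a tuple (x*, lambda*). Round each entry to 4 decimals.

Form the Lagrangian:
  L(x, lambda) = (1/2) x^T Q x + c^T x + lambda^T (A x - b)
Stationarity (grad_x L = 0): Q x + c + A^T lambda = 0.
Primal feasibility: A x = b.

This gives the KKT block system:
  [ Q   A^T ] [ x     ]   [-c ]
  [ A    0  ] [ lambda ] = [ b ]

Solving the linear system:
  x*      = (-1.5699, 1.6134, -0.5498)
  lambda* = (-1.4017)
  f(x*)   = -0.0987

x* = (-1.5699, 1.6134, -0.5498), lambda* = (-1.4017)


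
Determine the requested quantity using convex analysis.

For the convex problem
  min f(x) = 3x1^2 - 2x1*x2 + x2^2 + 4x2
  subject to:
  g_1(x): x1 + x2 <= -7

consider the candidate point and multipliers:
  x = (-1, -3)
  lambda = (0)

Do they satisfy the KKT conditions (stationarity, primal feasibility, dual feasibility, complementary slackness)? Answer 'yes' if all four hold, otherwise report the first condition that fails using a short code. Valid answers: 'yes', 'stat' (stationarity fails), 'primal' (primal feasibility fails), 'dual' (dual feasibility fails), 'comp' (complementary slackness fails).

Gradient of f: grad f(x) = Q x + c = (0, 0)
Constraint values g_i(x) = a_i^T x - b_i:
  g_1((-1, -3)) = 3
Stationarity residual: grad f(x) + sum_i lambda_i a_i = (0, 0)
  -> stationarity OK
Primal feasibility (all g_i <= 0): FAILS
Dual feasibility (all lambda_i >= 0): OK
Complementary slackness (lambda_i * g_i(x) = 0 for all i): OK

Verdict: the first failing condition is primal_feasibility -> primal.

primal


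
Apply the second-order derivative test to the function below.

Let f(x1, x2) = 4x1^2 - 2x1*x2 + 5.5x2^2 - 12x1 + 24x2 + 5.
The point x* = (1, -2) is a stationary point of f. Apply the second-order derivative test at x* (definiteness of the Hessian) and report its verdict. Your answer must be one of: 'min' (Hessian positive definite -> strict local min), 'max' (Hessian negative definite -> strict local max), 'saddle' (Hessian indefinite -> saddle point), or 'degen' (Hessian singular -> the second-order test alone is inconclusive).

Compute the Hessian H = grad^2 f:
  H = [[8, -2], [-2, 11]]
Verify stationarity: grad f(x*) = H x* + g = (0, 0).
Eigenvalues of H: 7, 12.
Both eigenvalues > 0, so H is positive definite -> x* is a strict local min.

min


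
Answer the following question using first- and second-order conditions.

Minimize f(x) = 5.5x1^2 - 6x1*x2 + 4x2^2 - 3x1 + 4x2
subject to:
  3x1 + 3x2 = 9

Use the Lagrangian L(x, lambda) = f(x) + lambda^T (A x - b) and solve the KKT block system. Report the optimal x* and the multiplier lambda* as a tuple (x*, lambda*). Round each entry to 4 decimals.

Form the Lagrangian:
  L(x, lambda) = (1/2) x^T Q x + c^T x + lambda^T (A x - b)
Stationarity (grad_x L = 0): Q x + c + A^T lambda = 0.
Primal feasibility: A x = b.

This gives the KKT block system:
  [ Q   A^T ] [ x     ]   [-c ]
  [ A    0  ] [ lambda ] = [ b ]

Solving the linear system:
  x*      = (1.5806, 1.4194)
  lambda* = (-1.957)
  f(x*)   = 9.2742

x* = (1.5806, 1.4194), lambda* = (-1.957)


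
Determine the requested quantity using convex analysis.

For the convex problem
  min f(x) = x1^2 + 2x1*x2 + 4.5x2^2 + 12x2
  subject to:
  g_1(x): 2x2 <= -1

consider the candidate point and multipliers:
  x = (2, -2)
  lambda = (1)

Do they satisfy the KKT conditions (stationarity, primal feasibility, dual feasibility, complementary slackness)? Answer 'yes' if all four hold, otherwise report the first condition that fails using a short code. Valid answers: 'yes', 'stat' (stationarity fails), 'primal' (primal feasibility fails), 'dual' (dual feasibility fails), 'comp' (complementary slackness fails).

Gradient of f: grad f(x) = Q x + c = (0, -2)
Constraint values g_i(x) = a_i^T x - b_i:
  g_1((2, -2)) = -3
Stationarity residual: grad f(x) + sum_i lambda_i a_i = (0, 0)
  -> stationarity OK
Primal feasibility (all g_i <= 0): OK
Dual feasibility (all lambda_i >= 0): OK
Complementary slackness (lambda_i * g_i(x) = 0 for all i): FAILS

Verdict: the first failing condition is complementary_slackness -> comp.

comp


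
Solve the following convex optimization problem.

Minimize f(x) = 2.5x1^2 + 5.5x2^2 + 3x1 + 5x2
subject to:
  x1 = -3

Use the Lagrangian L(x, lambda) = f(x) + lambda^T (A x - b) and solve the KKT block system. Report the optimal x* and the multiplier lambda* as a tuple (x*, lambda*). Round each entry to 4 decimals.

Form the Lagrangian:
  L(x, lambda) = (1/2) x^T Q x + c^T x + lambda^T (A x - b)
Stationarity (grad_x L = 0): Q x + c + A^T lambda = 0.
Primal feasibility: A x = b.

This gives the KKT block system:
  [ Q   A^T ] [ x     ]   [-c ]
  [ A    0  ] [ lambda ] = [ b ]

Solving the linear system:
  x*      = (-3, -0.4545)
  lambda* = (12)
  f(x*)   = 12.3636

x* = (-3, -0.4545), lambda* = (12)


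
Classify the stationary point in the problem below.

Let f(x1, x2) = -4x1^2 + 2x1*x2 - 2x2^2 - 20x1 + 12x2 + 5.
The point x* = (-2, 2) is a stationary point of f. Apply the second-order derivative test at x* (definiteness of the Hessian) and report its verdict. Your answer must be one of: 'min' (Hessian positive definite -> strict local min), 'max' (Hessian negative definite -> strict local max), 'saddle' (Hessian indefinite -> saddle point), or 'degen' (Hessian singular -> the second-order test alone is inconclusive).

Compute the Hessian H = grad^2 f:
  H = [[-8, 2], [2, -4]]
Verify stationarity: grad f(x*) = H x* + g = (0, 0).
Eigenvalues of H: -8.8284, -3.1716.
Both eigenvalues < 0, so H is negative definite -> x* is a strict local max.

max


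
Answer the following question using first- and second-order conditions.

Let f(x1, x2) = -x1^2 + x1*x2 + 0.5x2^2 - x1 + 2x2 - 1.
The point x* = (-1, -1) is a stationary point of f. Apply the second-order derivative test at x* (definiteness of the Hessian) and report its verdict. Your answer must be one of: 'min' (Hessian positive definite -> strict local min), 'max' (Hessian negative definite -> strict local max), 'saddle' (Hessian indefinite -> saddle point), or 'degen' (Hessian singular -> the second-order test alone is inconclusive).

Compute the Hessian H = grad^2 f:
  H = [[-2, 1], [1, 1]]
Verify stationarity: grad f(x*) = H x* + g = (0, 0).
Eigenvalues of H: -2.3028, 1.3028.
Eigenvalues have mixed signs, so H is indefinite -> x* is a saddle point.

saddle


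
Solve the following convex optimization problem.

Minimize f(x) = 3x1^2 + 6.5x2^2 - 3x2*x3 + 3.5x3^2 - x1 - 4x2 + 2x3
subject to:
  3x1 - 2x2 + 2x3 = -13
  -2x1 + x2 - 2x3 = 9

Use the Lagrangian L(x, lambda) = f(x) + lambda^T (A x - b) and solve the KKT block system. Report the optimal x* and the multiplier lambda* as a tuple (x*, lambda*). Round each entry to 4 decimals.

Form the Lagrangian:
  L(x, lambda) = (1/2) x^T Q x + c^T x + lambda^T (A x - b)
Stationarity (grad_x L = 0): Q x + c + A^T lambda = 0.
Primal feasibility: A x = b.

This gives the KKT block system:
  [ Q   A^T ] [ x     ]   [-c ]
  [ A    0  ] [ lambda ] = [ b ]

Solving the linear system:
  x*      = (-2.8737, 1.1263, -1.0632)
  lambda* = (9.4211, 5.0105)
  f(x*)   = 36.8105

x* = (-2.8737, 1.1263, -1.0632), lambda* = (9.4211, 5.0105)


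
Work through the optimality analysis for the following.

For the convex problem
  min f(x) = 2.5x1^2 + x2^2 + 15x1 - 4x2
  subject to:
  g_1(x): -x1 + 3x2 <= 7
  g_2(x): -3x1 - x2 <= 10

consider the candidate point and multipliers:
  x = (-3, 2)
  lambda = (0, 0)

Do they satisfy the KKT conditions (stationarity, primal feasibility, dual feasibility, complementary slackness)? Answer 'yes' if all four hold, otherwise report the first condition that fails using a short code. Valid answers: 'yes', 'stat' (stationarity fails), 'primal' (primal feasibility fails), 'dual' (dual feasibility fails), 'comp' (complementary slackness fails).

Gradient of f: grad f(x) = Q x + c = (0, 0)
Constraint values g_i(x) = a_i^T x - b_i:
  g_1((-3, 2)) = 2
  g_2((-3, 2)) = -3
Stationarity residual: grad f(x) + sum_i lambda_i a_i = (0, 0)
  -> stationarity OK
Primal feasibility (all g_i <= 0): FAILS
Dual feasibility (all lambda_i >= 0): OK
Complementary slackness (lambda_i * g_i(x) = 0 for all i): OK

Verdict: the first failing condition is primal_feasibility -> primal.

primal


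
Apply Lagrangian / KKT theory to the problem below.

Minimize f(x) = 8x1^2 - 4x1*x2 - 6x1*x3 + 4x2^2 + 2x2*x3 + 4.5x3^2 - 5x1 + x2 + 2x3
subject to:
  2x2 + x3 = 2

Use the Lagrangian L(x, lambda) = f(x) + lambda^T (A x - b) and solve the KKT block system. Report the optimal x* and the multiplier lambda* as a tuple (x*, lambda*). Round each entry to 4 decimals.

Form the Lagrangian:
  L(x, lambda) = (1/2) x^T Q x + c^T x + lambda^T (A x - b)
Stationarity (grad_x L = 0): Q x + c + A^T lambda = 0.
Primal feasibility: A x = b.

This gives the KKT block system:
  [ Q   A^T ] [ x     ]   [-c ]
  [ A    0  ] [ lambda ] = [ b ]

Solving the linear system:
  x*      = (0.6484, 0.8281, 0.3438)
  lambda* = (-2.8594)
  f(x*)   = 1.9961

x* = (0.6484, 0.8281, 0.3438), lambda* = (-2.8594)


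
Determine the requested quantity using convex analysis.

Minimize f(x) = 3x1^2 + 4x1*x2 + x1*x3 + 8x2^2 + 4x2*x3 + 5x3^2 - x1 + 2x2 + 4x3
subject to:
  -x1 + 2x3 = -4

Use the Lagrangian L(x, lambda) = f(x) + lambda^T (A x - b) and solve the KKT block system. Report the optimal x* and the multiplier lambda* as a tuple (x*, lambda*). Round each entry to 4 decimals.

Form the Lagrangian:
  L(x, lambda) = (1/2) x^T Q x + c^T x + lambda^T (A x - b)
Stationarity (grad_x L = 0): Q x + c + A^T lambda = 0.
Primal feasibility: A x = b.

This gives the KKT block system:
  [ Q   A^T ] [ x     ]   [-c ]
  [ A    0  ] [ lambda ] = [ b ]

Solving the linear system:
  x*      = (1.2069, -0.0776, -1.3966)
  lambda* = (4.5345)
  f(x*)   = 5.5948

x* = (1.2069, -0.0776, -1.3966), lambda* = (4.5345)


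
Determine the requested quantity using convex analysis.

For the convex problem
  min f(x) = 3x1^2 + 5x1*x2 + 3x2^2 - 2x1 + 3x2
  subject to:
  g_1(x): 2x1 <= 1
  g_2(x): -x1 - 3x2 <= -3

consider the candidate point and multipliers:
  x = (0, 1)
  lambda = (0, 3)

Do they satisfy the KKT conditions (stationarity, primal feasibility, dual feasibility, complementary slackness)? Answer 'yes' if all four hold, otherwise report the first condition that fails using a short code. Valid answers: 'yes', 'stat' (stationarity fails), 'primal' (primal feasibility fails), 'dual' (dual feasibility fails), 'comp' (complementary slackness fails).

Gradient of f: grad f(x) = Q x + c = (3, 9)
Constraint values g_i(x) = a_i^T x - b_i:
  g_1((0, 1)) = -1
  g_2((0, 1)) = 0
Stationarity residual: grad f(x) + sum_i lambda_i a_i = (0, 0)
  -> stationarity OK
Primal feasibility (all g_i <= 0): OK
Dual feasibility (all lambda_i >= 0): OK
Complementary slackness (lambda_i * g_i(x) = 0 for all i): OK

Verdict: yes, KKT holds.

yes


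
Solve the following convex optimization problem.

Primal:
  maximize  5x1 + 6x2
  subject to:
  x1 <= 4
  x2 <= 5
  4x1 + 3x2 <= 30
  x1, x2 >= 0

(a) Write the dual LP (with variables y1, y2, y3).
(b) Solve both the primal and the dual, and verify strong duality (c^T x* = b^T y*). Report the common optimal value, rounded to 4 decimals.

The standard primal-dual pair for 'max c^T x s.t. A x <= b, x >= 0' is:
  Dual:  min b^T y  s.t.  A^T y >= c,  y >= 0.

So the dual LP is:
  minimize  4y1 + 5y2 + 30y3
  subject to:
    y1 + 4y3 >= 5
    y2 + 3y3 >= 6
    y1, y2, y3 >= 0

Solving the primal: x* = (3.75, 5).
  primal value c^T x* = 48.75.
Solving the dual: y* = (0, 2.25, 1.25).
  dual value b^T y* = 48.75.
Strong duality: c^T x* = b^T y*. Confirmed.

48.75


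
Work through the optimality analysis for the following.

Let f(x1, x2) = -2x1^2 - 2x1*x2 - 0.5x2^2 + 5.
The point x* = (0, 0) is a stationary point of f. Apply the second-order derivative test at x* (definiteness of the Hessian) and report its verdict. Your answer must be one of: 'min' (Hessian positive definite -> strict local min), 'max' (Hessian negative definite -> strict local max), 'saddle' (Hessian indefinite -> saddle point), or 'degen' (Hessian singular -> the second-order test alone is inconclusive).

Compute the Hessian H = grad^2 f:
  H = [[-4, -2], [-2, -1]]
Verify stationarity: grad f(x*) = H x* + g = (0, 0).
Eigenvalues of H: -5, 0.
H has a zero eigenvalue (singular; negative semidefinite but not definite), so H is neither positive definite, negative definite, nor indefinite. The second-order test alone is inconclusive -> degen.
(Indeed, f is constant along the null direction of H through x*, so x* is not a strict local extremum.)

degen


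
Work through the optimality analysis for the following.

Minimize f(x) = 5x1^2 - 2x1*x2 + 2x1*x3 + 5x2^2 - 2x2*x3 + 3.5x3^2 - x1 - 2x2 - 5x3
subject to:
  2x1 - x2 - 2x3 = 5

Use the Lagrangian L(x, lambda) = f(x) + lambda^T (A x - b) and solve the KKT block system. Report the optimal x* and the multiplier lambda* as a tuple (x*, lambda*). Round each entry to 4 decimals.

Form the Lagrangian:
  L(x, lambda) = (1/2) x^T Q x + c^T x + lambda^T (A x - b)
Stationarity (grad_x L = 0): Q x + c + A^T lambda = 0.
Primal feasibility: A x = b.

This gives the KKT block system:
  [ Q   A^T ] [ x     ]   [-c ]
  [ A    0  ] [ lambda ] = [ b ]

Solving the linear system:
  x*      = (1.2506, -0.2633, -1.1178)
  lambda* = (-4.8984)
  f(x*)   = 14.6784

x* = (1.2506, -0.2633, -1.1178), lambda* = (-4.8984)


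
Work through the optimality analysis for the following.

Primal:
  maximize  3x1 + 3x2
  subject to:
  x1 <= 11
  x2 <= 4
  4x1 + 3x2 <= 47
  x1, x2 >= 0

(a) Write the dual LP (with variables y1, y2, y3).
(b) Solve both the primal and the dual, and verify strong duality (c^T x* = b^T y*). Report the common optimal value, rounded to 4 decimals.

The standard primal-dual pair for 'max c^T x s.t. A x <= b, x >= 0' is:
  Dual:  min b^T y  s.t.  A^T y >= c,  y >= 0.

So the dual LP is:
  minimize  11y1 + 4y2 + 47y3
  subject to:
    y1 + 4y3 >= 3
    y2 + 3y3 >= 3
    y1, y2, y3 >= 0

Solving the primal: x* = (8.75, 4).
  primal value c^T x* = 38.25.
Solving the dual: y* = (0, 0.75, 0.75).
  dual value b^T y* = 38.25.
Strong duality: c^T x* = b^T y*. Confirmed.

38.25


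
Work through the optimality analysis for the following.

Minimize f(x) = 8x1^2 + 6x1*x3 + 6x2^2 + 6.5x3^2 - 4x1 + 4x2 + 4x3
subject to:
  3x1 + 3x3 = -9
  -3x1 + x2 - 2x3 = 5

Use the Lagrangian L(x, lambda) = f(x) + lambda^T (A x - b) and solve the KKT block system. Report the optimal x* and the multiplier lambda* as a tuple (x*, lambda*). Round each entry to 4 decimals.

Form the Lagrangian:
  L(x, lambda) = (1/2) x^T Q x + c^T x + lambda^T (A x - b)
Stationarity (grad_x L = 0): Q x + c + A^T lambda = 0.
Primal feasibility: A x = b.

This gives the KKT block system:
  [ Q   A^T ] [ x     ]   [-c ]
  [ A    0  ] [ lambda ] = [ b ]

Solving the linear system:
  x*      = (-0.1724, -1.1724, -2.8276)
  lambda* = (17.977, 10.069)
  f(x*)   = 48.069

x* = (-0.1724, -1.1724, -2.8276), lambda* = (17.977, 10.069)


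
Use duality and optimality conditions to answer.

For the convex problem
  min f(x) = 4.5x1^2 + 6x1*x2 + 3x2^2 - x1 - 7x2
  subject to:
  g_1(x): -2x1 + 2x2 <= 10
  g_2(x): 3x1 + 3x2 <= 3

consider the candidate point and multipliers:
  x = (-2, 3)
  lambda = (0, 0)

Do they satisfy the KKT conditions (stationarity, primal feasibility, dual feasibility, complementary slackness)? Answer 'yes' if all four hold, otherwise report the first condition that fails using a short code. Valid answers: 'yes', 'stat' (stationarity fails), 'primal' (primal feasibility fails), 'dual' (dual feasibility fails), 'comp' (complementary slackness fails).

Gradient of f: grad f(x) = Q x + c = (-1, -1)
Constraint values g_i(x) = a_i^T x - b_i:
  g_1((-2, 3)) = 0
  g_2((-2, 3)) = 0
Stationarity residual: grad f(x) + sum_i lambda_i a_i = (-1, -1)
  -> stationarity FAILS
Primal feasibility (all g_i <= 0): OK
Dual feasibility (all lambda_i >= 0): OK
Complementary slackness (lambda_i * g_i(x) = 0 for all i): OK

Verdict: the first failing condition is stationarity -> stat.

stat


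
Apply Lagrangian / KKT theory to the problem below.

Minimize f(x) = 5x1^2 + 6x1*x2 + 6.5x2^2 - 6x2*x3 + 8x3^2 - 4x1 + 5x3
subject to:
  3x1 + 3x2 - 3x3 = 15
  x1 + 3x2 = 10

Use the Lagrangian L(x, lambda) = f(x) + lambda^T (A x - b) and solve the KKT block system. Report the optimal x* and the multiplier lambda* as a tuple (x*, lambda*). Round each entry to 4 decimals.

Form the Lagrangian:
  L(x, lambda) = (1/2) x^T Q x + c^T x + lambda^T (A x - b)
Stationarity (grad_x L = 0): Q x + c + A^T lambda = 0.
Primal feasibility: A x = b.

This gives the KKT block system:
  [ Q   A^T ] [ x     ]   [-c ]
  [ A    0  ] [ lambda ] = [ b ]

Solving the linear system:
  x*      = (1.7161, 2.7613, -0.5226)
  lambda* = (-6.643, -9.8)
  f(x*)   = 94.0839

x* = (1.7161, 2.7613, -0.5226), lambda* = (-6.643, -9.8)


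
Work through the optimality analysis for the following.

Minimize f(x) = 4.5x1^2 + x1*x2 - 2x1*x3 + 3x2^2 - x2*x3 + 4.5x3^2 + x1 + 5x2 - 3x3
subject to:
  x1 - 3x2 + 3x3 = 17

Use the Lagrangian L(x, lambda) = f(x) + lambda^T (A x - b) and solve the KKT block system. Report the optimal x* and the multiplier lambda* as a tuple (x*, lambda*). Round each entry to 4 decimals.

Form the Lagrangian:
  L(x, lambda) = (1/2) x^T Q x + c^T x + lambda^T (A x - b)
Stationarity (grad_x L = 0): Q x + c + A^T lambda = 0.
Primal feasibility: A x = b.

This gives the KKT block system:
  [ Q   A^T ] [ x     ]   [-c ]
  [ A    0  ] [ lambda ] = [ b ]

Solving the linear system:
  x*      = (1.2606, -3.2855, 1.961)
  lambda* = (-5.1378)
  f(x*)   = 33.1461

x* = (1.2606, -3.2855, 1.961), lambda* = (-5.1378)


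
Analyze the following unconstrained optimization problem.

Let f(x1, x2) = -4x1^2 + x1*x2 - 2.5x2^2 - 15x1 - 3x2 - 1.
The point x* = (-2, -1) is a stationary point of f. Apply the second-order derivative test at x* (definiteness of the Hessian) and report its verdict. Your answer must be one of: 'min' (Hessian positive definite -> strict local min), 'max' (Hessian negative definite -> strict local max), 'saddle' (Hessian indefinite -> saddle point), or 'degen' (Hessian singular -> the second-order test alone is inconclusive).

Compute the Hessian H = grad^2 f:
  H = [[-8, 1], [1, -5]]
Verify stationarity: grad f(x*) = H x* + g = (0, 0).
Eigenvalues of H: -8.3028, -4.6972.
Both eigenvalues < 0, so H is negative definite -> x* is a strict local max.

max


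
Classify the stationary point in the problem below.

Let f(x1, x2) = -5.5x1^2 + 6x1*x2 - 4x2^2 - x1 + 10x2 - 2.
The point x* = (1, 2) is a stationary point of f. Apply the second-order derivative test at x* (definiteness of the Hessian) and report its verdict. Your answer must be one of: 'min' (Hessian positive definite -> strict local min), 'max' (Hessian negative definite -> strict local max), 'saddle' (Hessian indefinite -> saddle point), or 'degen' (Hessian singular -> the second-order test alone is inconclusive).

Compute the Hessian H = grad^2 f:
  H = [[-11, 6], [6, -8]]
Verify stationarity: grad f(x*) = H x* + g = (0, 0).
Eigenvalues of H: -15.6847, -3.3153.
Both eigenvalues < 0, so H is negative definite -> x* is a strict local max.

max


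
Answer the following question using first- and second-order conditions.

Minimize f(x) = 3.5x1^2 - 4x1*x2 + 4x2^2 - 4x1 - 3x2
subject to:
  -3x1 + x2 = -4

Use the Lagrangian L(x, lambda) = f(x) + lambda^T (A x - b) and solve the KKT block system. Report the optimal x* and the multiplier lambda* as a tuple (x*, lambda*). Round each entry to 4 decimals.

Form the Lagrangian:
  L(x, lambda) = (1/2) x^T Q x + c^T x + lambda^T (A x - b)
Stationarity (grad_x L = 0): Q x + c + A^T lambda = 0.
Primal feasibility: A x = b.

This gives the KKT block system:
  [ Q   A^T ] [ x     ]   [-c ]
  [ A    0  ] [ lambda ] = [ b ]

Solving the linear system:
  x*      = (1.6909, 1.0727)
  lambda* = (1.1818)
  f(x*)   = -2.6273

x* = (1.6909, 1.0727), lambda* = (1.1818)


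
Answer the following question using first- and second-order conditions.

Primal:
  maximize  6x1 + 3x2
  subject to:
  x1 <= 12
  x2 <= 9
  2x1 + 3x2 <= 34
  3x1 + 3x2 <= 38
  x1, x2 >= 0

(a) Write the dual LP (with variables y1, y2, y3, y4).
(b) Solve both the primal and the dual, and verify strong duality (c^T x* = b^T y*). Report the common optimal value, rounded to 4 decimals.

The standard primal-dual pair for 'max c^T x s.t. A x <= b, x >= 0' is:
  Dual:  min b^T y  s.t.  A^T y >= c,  y >= 0.

So the dual LP is:
  minimize  12y1 + 9y2 + 34y3 + 38y4
  subject to:
    y1 + 2y3 + 3y4 >= 6
    y2 + 3y3 + 3y4 >= 3
    y1, y2, y3, y4 >= 0

Solving the primal: x* = (12, 0.6667).
  primal value c^T x* = 74.
Solving the dual: y* = (3, 0, 0, 1).
  dual value b^T y* = 74.
Strong duality: c^T x* = b^T y*. Confirmed.

74


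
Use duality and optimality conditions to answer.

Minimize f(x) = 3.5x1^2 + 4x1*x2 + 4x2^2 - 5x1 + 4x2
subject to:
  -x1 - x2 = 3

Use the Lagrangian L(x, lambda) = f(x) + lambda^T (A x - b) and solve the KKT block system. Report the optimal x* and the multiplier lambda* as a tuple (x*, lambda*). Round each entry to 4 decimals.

Form the Lagrangian:
  L(x, lambda) = (1/2) x^T Q x + c^T x + lambda^T (A x - b)
Stationarity (grad_x L = 0): Q x + c + A^T lambda = 0.
Primal feasibility: A x = b.

This gives the KKT block system:
  [ Q   A^T ] [ x     ]   [-c ]
  [ A    0  ] [ lambda ] = [ b ]

Solving the linear system:
  x*      = (-0.4286, -2.5714)
  lambda* = (-18.2857)
  f(x*)   = 23.3571

x* = (-0.4286, -2.5714), lambda* = (-18.2857)


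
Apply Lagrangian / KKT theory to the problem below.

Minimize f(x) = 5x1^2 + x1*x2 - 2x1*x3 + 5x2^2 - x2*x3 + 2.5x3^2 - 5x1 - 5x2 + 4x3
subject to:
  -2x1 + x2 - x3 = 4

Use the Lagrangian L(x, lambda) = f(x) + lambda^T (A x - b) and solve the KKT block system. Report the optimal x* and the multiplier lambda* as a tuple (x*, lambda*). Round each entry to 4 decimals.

Form the Lagrangian:
  L(x, lambda) = (1/2) x^T Q x + c^T x + lambda^T (A x - b)
Stationarity (grad_x L = 0): Q x + c + A^T lambda = 0.
Primal feasibility: A x = b.

This gives the KKT block system:
  [ Q   A^T ] [ x     ]   [-c ]
  [ A    0  ] [ lambda ] = [ b ]

Solving the linear system:
  x*      = (-0.7312, 0.8015, -1.7361)
  lambda* = (-4.0194)
  f(x*)   = 4.391

x* = (-0.7312, 0.8015, -1.7361), lambda* = (-4.0194)


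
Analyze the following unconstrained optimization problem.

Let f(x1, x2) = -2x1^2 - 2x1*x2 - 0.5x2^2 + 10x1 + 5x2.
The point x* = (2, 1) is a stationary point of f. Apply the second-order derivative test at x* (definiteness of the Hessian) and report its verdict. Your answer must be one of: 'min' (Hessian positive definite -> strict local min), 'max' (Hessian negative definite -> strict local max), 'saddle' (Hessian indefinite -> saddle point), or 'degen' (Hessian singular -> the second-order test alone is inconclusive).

Compute the Hessian H = grad^2 f:
  H = [[-4, -2], [-2, -1]]
Verify stationarity: grad f(x*) = H x* + g = (0, 0).
Eigenvalues of H: -5, 0.
H has a zero eigenvalue (singular; negative semidefinite but not definite), so H is neither positive definite, negative definite, nor indefinite. The second-order test alone is inconclusive -> degen.
(Indeed, f is constant along the null direction of H through x*, so x* is not a strict local extremum.)

degen


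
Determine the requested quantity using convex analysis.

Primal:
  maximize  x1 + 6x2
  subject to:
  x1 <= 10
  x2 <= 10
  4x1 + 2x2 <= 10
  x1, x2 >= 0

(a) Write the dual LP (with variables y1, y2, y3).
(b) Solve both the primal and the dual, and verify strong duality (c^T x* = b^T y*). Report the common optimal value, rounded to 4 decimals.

The standard primal-dual pair for 'max c^T x s.t. A x <= b, x >= 0' is:
  Dual:  min b^T y  s.t.  A^T y >= c,  y >= 0.

So the dual LP is:
  minimize  10y1 + 10y2 + 10y3
  subject to:
    y1 + 4y3 >= 1
    y2 + 2y3 >= 6
    y1, y2, y3 >= 0

Solving the primal: x* = (0, 5).
  primal value c^T x* = 30.
Solving the dual: y* = (0, 0, 3).
  dual value b^T y* = 30.
Strong duality: c^T x* = b^T y*. Confirmed.

30


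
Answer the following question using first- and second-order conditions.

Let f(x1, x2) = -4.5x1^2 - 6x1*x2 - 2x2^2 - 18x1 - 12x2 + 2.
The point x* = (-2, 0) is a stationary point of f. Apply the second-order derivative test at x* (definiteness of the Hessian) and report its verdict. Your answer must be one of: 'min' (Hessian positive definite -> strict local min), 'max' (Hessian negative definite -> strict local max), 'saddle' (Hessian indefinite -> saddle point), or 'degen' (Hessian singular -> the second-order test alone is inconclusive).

Compute the Hessian H = grad^2 f:
  H = [[-9, -6], [-6, -4]]
Verify stationarity: grad f(x*) = H x* + g = (0, 0).
Eigenvalues of H: -13, 0.
H has a zero eigenvalue (singular; negative semidefinite but not definite), so H is neither positive definite, negative definite, nor indefinite. The second-order test alone is inconclusive -> degen.
(Indeed, f is constant along the null direction of H through x*, so x* is not a strict local extremum.)

degen


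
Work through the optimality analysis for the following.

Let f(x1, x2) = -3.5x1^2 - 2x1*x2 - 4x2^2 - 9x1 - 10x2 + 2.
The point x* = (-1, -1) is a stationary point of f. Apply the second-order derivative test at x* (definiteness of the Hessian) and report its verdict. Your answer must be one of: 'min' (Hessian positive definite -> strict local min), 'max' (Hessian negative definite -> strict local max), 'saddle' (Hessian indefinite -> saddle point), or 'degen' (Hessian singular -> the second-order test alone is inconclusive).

Compute the Hessian H = grad^2 f:
  H = [[-7, -2], [-2, -8]]
Verify stationarity: grad f(x*) = H x* + g = (0, 0).
Eigenvalues of H: -9.5616, -5.4384.
Both eigenvalues < 0, so H is negative definite -> x* is a strict local max.

max


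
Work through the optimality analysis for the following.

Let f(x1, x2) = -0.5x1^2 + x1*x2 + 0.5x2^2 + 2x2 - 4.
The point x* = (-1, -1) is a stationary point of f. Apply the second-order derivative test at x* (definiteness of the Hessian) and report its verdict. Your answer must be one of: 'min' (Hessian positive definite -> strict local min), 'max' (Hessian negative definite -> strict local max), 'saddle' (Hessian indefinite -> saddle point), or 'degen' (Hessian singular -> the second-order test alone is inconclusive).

Compute the Hessian H = grad^2 f:
  H = [[-1, 1], [1, 1]]
Verify stationarity: grad f(x*) = H x* + g = (0, 0).
Eigenvalues of H: -1.4142, 1.4142.
Eigenvalues have mixed signs, so H is indefinite -> x* is a saddle point.

saddle


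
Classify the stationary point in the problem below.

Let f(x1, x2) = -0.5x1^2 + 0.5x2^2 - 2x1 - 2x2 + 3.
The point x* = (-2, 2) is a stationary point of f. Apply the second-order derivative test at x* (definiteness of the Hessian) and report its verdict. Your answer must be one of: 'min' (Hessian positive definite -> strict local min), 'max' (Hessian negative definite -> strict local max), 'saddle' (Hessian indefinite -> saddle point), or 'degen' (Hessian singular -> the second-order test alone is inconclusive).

Compute the Hessian H = grad^2 f:
  H = [[-1, 0], [0, 1]]
Verify stationarity: grad f(x*) = H x* + g = (0, 0).
Eigenvalues of H: -1, 1.
Eigenvalues have mixed signs, so H is indefinite -> x* is a saddle point.

saddle


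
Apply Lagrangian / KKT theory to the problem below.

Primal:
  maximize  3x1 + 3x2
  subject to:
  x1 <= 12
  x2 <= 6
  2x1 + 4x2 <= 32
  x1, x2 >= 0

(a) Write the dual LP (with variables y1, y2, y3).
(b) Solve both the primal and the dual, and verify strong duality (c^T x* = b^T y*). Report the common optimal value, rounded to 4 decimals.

The standard primal-dual pair for 'max c^T x s.t. A x <= b, x >= 0' is:
  Dual:  min b^T y  s.t.  A^T y >= c,  y >= 0.

So the dual LP is:
  minimize  12y1 + 6y2 + 32y3
  subject to:
    y1 + 2y3 >= 3
    y2 + 4y3 >= 3
    y1, y2, y3 >= 0

Solving the primal: x* = (12, 2).
  primal value c^T x* = 42.
Solving the dual: y* = (1.5, 0, 0.75).
  dual value b^T y* = 42.
Strong duality: c^T x* = b^T y*. Confirmed.

42


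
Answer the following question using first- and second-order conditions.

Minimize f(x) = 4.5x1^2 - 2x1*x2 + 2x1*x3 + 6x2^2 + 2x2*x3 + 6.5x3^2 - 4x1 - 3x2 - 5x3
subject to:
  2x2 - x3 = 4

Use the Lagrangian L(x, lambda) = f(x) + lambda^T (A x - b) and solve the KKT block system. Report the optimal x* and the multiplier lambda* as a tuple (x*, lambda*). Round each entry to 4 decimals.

Form the Lagrangian:
  L(x, lambda) = (1/2) x^T Q x + c^T x + lambda^T (A x - b)
Stationarity (grad_x L = 0): Q x + c + A^T lambda = 0.
Primal feasibility: A x = b.

This gives the KKT block system:
  [ Q   A^T ] [ x     ]   [-c ]
  [ A    0  ] [ lambda ] = [ b ]

Solving the linear system:
  x*      = (0.9534, 1.7096, -0.5807)
  lambda* = (-7.2236)
  f(x*)   = 11.4278

x* = (0.9534, 1.7096, -0.5807), lambda* = (-7.2236)


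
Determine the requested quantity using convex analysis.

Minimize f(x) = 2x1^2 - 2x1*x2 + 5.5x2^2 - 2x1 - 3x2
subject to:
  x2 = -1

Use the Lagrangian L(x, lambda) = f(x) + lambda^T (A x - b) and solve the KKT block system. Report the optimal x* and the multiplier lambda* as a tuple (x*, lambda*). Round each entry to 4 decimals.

Form the Lagrangian:
  L(x, lambda) = (1/2) x^T Q x + c^T x + lambda^T (A x - b)
Stationarity (grad_x L = 0): Q x + c + A^T lambda = 0.
Primal feasibility: A x = b.

This gives the KKT block system:
  [ Q   A^T ] [ x     ]   [-c ]
  [ A    0  ] [ lambda ] = [ b ]

Solving the linear system:
  x*      = (0, -1)
  lambda* = (14)
  f(x*)   = 8.5

x* = (0, -1), lambda* = (14)


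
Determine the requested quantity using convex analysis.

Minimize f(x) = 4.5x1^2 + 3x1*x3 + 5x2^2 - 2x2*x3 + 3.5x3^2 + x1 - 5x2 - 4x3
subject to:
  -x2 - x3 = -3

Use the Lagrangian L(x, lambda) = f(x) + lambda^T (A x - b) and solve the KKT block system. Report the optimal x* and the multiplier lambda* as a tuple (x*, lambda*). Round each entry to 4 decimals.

Form the Lagrangian:
  L(x, lambda) = (1/2) x^T Q x + c^T x + lambda^T (A x - b)
Stationarity (grad_x L = 0): Q x + c + A^T lambda = 0.
Primal feasibility: A x = b.

This gives the KKT block system:
  [ Q   A^T ] [ x     ]   [-c ]
  [ A    0  ] [ lambda ] = [ b ]

Solving the linear system:
  x*      = (-0.7, 1.2333, 1.7667)
  lambda* = (3.8)
  f(x*)   = -1.2667

x* = (-0.7, 1.2333, 1.7667), lambda* = (3.8)


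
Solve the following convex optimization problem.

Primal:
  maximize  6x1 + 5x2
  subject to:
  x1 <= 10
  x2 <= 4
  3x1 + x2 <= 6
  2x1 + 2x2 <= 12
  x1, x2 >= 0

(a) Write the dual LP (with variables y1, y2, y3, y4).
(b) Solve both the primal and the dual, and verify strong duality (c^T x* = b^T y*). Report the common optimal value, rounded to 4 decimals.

The standard primal-dual pair for 'max c^T x s.t. A x <= b, x >= 0' is:
  Dual:  min b^T y  s.t.  A^T y >= c,  y >= 0.

So the dual LP is:
  minimize  10y1 + 4y2 + 6y3 + 12y4
  subject to:
    y1 + 3y3 + 2y4 >= 6
    y2 + y3 + 2y4 >= 5
    y1, y2, y3, y4 >= 0

Solving the primal: x* = (0.6667, 4).
  primal value c^T x* = 24.
Solving the dual: y* = (0, 3, 2, 0).
  dual value b^T y* = 24.
Strong duality: c^T x* = b^T y*. Confirmed.

24


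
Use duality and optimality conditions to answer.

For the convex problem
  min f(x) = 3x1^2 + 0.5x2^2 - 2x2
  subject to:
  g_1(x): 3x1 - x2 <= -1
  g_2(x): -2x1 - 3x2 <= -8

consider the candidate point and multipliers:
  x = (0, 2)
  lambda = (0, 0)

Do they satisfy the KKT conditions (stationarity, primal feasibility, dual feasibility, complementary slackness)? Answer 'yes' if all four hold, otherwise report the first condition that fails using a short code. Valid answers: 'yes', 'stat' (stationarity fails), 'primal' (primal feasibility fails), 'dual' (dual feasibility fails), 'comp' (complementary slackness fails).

Gradient of f: grad f(x) = Q x + c = (0, 0)
Constraint values g_i(x) = a_i^T x - b_i:
  g_1((0, 2)) = -1
  g_2((0, 2)) = 2
Stationarity residual: grad f(x) + sum_i lambda_i a_i = (0, 0)
  -> stationarity OK
Primal feasibility (all g_i <= 0): FAILS
Dual feasibility (all lambda_i >= 0): OK
Complementary slackness (lambda_i * g_i(x) = 0 for all i): OK

Verdict: the first failing condition is primal_feasibility -> primal.

primal


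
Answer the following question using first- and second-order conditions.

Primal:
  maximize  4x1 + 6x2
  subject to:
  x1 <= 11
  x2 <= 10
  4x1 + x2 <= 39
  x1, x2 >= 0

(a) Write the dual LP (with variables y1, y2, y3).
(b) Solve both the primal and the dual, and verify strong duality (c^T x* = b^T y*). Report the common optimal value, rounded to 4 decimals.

The standard primal-dual pair for 'max c^T x s.t. A x <= b, x >= 0' is:
  Dual:  min b^T y  s.t.  A^T y >= c,  y >= 0.

So the dual LP is:
  minimize  11y1 + 10y2 + 39y3
  subject to:
    y1 + 4y3 >= 4
    y2 + y3 >= 6
    y1, y2, y3 >= 0

Solving the primal: x* = (7.25, 10).
  primal value c^T x* = 89.
Solving the dual: y* = (0, 5, 1).
  dual value b^T y* = 89.
Strong duality: c^T x* = b^T y*. Confirmed.

89


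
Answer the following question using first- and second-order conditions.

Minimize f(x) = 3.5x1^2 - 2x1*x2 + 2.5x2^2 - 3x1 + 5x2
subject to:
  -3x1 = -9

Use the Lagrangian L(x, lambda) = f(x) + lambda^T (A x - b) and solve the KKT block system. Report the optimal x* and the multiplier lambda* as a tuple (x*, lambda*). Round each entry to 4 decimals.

Form the Lagrangian:
  L(x, lambda) = (1/2) x^T Q x + c^T x + lambda^T (A x - b)
Stationarity (grad_x L = 0): Q x + c + A^T lambda = 0.
Primal feasibility: A x = b.

This gives the KKT block system:
  [ Q   A^T ] [ x     ]   [-c ]
  [ A    0  ] [ lambda ] = [ b ]

Solving the linear system:
  x*      = (3, 0.2)
  lambda* = (5.8667)
  f(x*)   = 22.4

x* = (3, 0.2), lambda* = (5.8667)


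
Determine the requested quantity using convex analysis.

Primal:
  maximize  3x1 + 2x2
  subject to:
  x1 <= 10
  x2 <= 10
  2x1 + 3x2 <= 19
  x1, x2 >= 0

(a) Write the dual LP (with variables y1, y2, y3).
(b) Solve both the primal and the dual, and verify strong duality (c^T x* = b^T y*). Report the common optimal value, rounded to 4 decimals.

The standard primal-dual pair for 'max c^T x s.t. A x <= b, x >= 0' is:
  Dual:  min b^T y  s.t.  A^T y >= c,  y >= 0.

So the dual LP is:
  minimize  10y1 + 10y2 + 19y3
  subject to:
    y1 + 2y3 >= 3
    y2 + 3y3 >= 2
    y1, y2, y3 >= 0

Solving the primal: x* = (9.5, 0).
  primal value c^T x* = 28.5.
Solving the dual: y* = (0, 0, 1.5).
  dual value b^T y* = 28.5.
Strong duality: c^T x* = b^T y*. Confirmed.

28.5


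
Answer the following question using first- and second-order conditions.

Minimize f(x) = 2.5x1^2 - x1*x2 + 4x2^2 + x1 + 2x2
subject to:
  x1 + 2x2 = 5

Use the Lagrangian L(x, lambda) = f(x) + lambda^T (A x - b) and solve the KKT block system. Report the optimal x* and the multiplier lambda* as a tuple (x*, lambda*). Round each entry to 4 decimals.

Form the Lagrangian:
  L(x, lambda) = (1/2) x^T Q x + c^T x + lambda^T (A x - b)
Stationarity (grad_x L = 0): Q x + c + A^T lambda = 0.
Primal feasibility: A x = b.

This gives the KKT block system:
  [ Q   A^T ] [ x     ]   [-c ]
  [ A    0  ] [ lambda ] = [ b ]

Solving the linear system:
  x*      = (1.5625, 1.7188)
  lambda* = (-7.0937)
  f(x*)   = 20.2344

x* = (1.5625, 1.7188), lambda* = (-7.0937)


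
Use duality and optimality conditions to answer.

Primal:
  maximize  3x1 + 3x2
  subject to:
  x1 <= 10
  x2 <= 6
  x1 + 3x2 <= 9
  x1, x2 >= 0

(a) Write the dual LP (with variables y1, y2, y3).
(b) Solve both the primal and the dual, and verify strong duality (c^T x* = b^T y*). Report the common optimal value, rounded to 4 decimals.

The standard primal-dual pair for 'max c^T x s.t. A x <= b, x >= 0' is:
  Dual:  min b^T y  s.t.  A^T y >= c,  y >= 0.

So the dual LP is:
  minimize  10y1 + 6y2 + 9y3
  subject to:
    y1 + y3 >= 3
    y2 + 3y3 >= 3
    y1, y2, y3 >= 0

Solving the primal: x* = (9, 0).
  primal value c^T x* = 27.
Solving the dual: y* = (0, 0, 3).
  dual value b^T y* = 27.
Strong duality: c^T x* = b^T y*. Confirmed.

27


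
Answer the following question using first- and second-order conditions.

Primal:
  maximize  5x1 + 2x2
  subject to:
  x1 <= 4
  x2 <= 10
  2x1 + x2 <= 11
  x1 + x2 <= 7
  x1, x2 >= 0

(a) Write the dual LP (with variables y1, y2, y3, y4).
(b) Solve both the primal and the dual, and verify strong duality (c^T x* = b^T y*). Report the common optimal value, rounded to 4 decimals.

The standard primal-dual pair for 'max c^T x s.t. A x <= b, x >= 0' is:
  Dual:  min b^T y  s.t.  A^T y >= c,  y >= 0.

So the dual LP is:
  minimize  4y1 + 10y2 + 11y3 + 7y4
  subject to:
    y1 + 2y3 + y4 >= 5
    y2 + y3 + y4 >= 2
    y1, y2, y3, y4 >= 0

Solving the primal: x* = (4, 3).
  primal value c^T x* = 26.
Solving the dual: y* = (3, 0, 0, 2).
  dual value b^T y* = 26.
Strong duality: c^T x* = b^T y*. Confirmed.

26
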